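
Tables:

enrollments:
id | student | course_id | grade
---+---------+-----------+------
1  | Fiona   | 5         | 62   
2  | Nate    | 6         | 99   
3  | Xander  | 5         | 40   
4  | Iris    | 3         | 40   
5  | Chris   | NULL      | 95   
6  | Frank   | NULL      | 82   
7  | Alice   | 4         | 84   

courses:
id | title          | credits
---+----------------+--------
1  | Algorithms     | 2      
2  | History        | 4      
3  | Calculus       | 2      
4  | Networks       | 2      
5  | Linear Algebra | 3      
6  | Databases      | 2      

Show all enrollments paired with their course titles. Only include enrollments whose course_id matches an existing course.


INNER JOIN keeps only enrollments rows whose course_id matches an id in courses. Walk through each enrollment:
  - enrollment 1 (Fiona): course_id=5 -> matches Linear Algebra
  - enrollment 2 (Nate): course_id=6 -> matches Databases
  - enrollment 3 (Xander): course_id=5 -> matches Linear Algebra
  - enrollment 4 (Iris): course_id=3 -> matches Calculus
  - enrollment 5 (Chris): course_id=NULL, no match -> dropped
  - enrollment 6 (Frank): course_id=NULL, no match -> dropped
  - enrollment 7 (Alice): course_id=4 -> matches Networks
So 2 of 7 rows are dropped.

SQL:
SELECT a.student, b.title AS course
FROM enrollments a
INNER JOIN courses b ON a.course_id = b.id

Result:
student | course        
--------+---------------
Fiona   | Linear Algebra
Nate    | Databases     
Xander  | Linear Algebra
Iris    | Calculus      
Alice   | Networks      


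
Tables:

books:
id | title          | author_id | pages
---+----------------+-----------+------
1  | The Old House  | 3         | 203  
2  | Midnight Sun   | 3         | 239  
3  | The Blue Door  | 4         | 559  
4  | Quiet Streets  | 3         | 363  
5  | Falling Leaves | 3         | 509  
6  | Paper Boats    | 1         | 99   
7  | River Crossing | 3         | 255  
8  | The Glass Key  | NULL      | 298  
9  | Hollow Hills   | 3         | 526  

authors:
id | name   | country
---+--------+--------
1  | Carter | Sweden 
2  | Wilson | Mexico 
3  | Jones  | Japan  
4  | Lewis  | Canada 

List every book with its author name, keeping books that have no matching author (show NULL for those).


LEFT JOIN keeps every row from books (the left table); where author_id has no match in authors, the author columns become NULL. Walk through each book:
  - book 1 (The Old House): author_id=3 -> matches Jones
  - book 2 (Midnight Sun): author_id=3 -> matches Jones
  - book 3 (The Blue Door): author_id=4 -> matches Lewis
  - book 4 (Quiet Streets): author_id=3 -> matches Jones
  - book 5 (Falling Leaves): author_id=3 -> matches Jones
  - book 6 (Paper Boats): author_id=1 -> matches Carter
  - book 7 (River Crossing): author_id=3 -> matches Jones
  - book 8 (The Glass Key): author_id=NULL, no match -> kept with NULL
  - book 9 (Hollow Hills): author_id=3 -> matches Jones
All 9 rows appear; 1 has NULL author.

SQL:
SELECT a.title, b.name AS author
FROM books a
LEFT JOIN authors b ON a.author_id = b.id

Result:
title          | author
---------------+-------
The Old House  | Jones 
Midnight Sun   | Jones 
The Blue Door  | Lewis 
Quiet Streets  | Jones 
Falling Leaves | Jones 
Paper Boats    | Carter
River Crossing | Jones 
The Glass Key  | NULL  
Hollow Hills   | Jones 


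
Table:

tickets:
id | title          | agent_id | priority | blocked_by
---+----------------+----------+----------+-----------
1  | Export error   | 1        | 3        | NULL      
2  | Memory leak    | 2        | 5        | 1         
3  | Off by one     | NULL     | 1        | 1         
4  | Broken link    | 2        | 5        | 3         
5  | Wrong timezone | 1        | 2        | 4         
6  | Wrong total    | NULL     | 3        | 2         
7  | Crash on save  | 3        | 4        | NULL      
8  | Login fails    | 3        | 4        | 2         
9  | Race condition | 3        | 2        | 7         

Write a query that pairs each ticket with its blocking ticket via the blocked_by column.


This is a self-join: tickets is joined to a second copy of itself, matching each row's blocked_by to another row's id. Use LEFT JOIN so rows with blocked_by=NULL are kept.
  - ticket 1 (Export error): blocked_by=NULL -> NULL
  - ticket 2 (Memory leak): blocked_by=1 -> Export error
  - ticket 3 (Off by one): blocked_by=1 -> Export error
  - ticket 4 (Broken link): blocked_by=3 -> Off by one
  - ticket 5 (Wrong timezone): blocked_by=4 -> Broken link
  - ticket 6 (Wrong total): blocked_by=2 -> Memory leak
  - ticket 7 (Crash on save): blocked_by=NULL -> NULL
  - ticket 8 (Login fails): blocked_by=2 -> Memory leak
  - ticket 9 (Race condition): blocked_by=7 -> Crash on save

SQL:
SELECT a.title AS item, b.title AS blocked_by
FROM tickets a
LEFT JOIN tickets b ON a.blocked_by = b.id

Result:
item           | blocked_by   
---------------+--------------
Export error   | NULL         
Memory leak    | Export error 
Off by one     | Export error 
Broken link    | Off by one   
Wrong timezone | Broken link  
Wrong total    | Memory leak  
Crash on save  | NULL         
Login fails    | Memory leak  
Race condition | Crash on save


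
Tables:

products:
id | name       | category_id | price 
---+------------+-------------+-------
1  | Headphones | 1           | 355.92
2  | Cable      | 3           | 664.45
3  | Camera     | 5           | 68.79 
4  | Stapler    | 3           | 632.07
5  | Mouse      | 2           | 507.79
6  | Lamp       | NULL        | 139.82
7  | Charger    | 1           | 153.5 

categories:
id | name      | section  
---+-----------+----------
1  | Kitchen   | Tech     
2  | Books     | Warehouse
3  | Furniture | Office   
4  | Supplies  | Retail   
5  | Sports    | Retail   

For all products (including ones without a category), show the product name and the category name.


LEFT JOIN keeps every row from products (the left table); where category_id has no match in categories, the category columns become NULL. Walk through each product:
  - product 1 (Headphones): category_id=1 -> matches Kitchen
  - product 2 (Cable): category_id=3 -> matches Furniture
  - product 3 (Camera): category_id=5 -> matches Sports
  - product 4 (Stapler): category_id=3 -> matches Furniture
  - product 5 (Mouse): category_id=2 -> matches Books
  - product 6 (Lamp): category_id=NULL, no match -> kept with NULL
  - product 7 (Charger): category_id=1 -> matches Kitchen
All 7 rows appear; 1 has NULL category.

SQL:
SELECT a.name, b.name AS category
FROM products a
LEFT JOIN categories b ON a.category_id = b.id

Result:
name       | category 
-----------+----------
Headphones | Kitchen  
Cable      | Furniture
Camera     | Sports   
Stapler    | Furniture
Mouse      | Books    
Lamp       | NULL     
Charger    | Kitchen  


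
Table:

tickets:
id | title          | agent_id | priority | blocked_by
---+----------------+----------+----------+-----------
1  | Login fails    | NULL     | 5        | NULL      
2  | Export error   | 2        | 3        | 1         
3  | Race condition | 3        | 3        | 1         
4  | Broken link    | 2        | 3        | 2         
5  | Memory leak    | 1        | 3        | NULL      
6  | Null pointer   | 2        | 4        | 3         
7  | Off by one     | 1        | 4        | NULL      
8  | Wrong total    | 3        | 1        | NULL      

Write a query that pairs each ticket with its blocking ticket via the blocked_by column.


This is a self-join: tickets is joined to a second copy of itself, matching each row's blocked_by to another row's id. Use LEFT JOIN so rows with blocked_by=NULL are kept.
  - ticket 1 (Login fails): blocked_by=NULL -> NULL
  - ticket 2 (Export error): blocked_by=1 -> Login fails
  - ticket 3 (Race condition): blocked_by=1 -> Login fails
  - ticket 4 (Broken link): blocked_by=2 -> Export error
  - ticket 5 (Memory leak): blocked_by=NULL -> NULL
  - ticket 6 (Null pointer): blocked_by=3 -> Race condition
  - ticket 7 (Off by one): blocked_by=NULL -> NULL
  - ticket 8 (Wrong total): blocked_by=NULL -> NULL

SQL:
SELECT a.title AS item, b.title AS blocked_by
FROM tickets a
LEFT JOIN tickets b ON a.blocked_by = b.id

Result:
item           | blocked_by    
---------------+---------------
Login fails    | NULL          
Export error   | Login fails   
Race condition | Login fails   
Broken link    | Export error  
Memory leak    | NULL          
Null pointer   | Race condition
Off by one     | NULL          
Wrong total    | NULL          


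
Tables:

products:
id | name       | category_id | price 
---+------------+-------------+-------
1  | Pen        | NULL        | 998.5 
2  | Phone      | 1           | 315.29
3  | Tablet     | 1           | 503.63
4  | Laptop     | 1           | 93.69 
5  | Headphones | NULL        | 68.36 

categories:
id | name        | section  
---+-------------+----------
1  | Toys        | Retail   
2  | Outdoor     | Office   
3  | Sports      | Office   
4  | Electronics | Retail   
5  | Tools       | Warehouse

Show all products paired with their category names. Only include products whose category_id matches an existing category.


INNER JOIN keeps only products rows whose category_id matches an id in categories. Walk through each product:
  - product 1 (Pen): category_id=NULL, no match -> dropped
  - product 2 (Phone): category_id=1 -> matches Toys
  - product 3 (Tablet): category_id=1 -> matches Toys
  - product 4 (Laptop): category_id=1 -> matches Toys
  - product 5 (Headphones): category_id=NULL, no match -> dropped
So 2 of 5 rows are dropped.

SQL:
SELECT a.name, b.name AS category
FROM products a
INNER JOIN categories b ON a.category_id = b.id

Result:
name   | category
-------+---------
Phone  | Toys    
Tablet | Toys    
Laptop | Toys    


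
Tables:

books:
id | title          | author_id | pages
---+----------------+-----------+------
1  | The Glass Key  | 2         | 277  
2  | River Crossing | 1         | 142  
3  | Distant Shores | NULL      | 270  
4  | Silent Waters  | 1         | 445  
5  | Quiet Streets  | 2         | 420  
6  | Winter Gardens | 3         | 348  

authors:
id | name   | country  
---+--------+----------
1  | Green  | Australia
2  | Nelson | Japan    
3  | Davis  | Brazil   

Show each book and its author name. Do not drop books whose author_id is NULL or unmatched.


LEFT JOIN keeps every row from books (the left table); where author_id has no match in authors, the author columns become NULL. Walk through each book:
  - book 1 (The Glass Key): author_id=2 -> matches Nelson
  - book 2 (River Crossing): author_id=1 -> matches Green
  - book 3 (Distant Shores): author_id=NULL, no match -> kept with NULL
  - book 4 (Silent Waters): author_id=1 -> matches Green
  - book 5 (Quiet Streets): author_id=2 -> matches Nelson
  - book 6 (Winter Gardens): author_id=3 -> matches Davis
All 6 rows appear; 1 has NULL author.

SQL:
SELECT a.title, b.name AS author
FROM books a
LEFT JOIN authors b ON a.author_id = b.id

Result:
title          | author
---------------+-------
The Glass Key  | Nelson
River Crossing | Green 
Distant Shores | NULL  
Silent Waters  | Green 
Quiet Streets  | Nelson
Winter Gardens | Davis 


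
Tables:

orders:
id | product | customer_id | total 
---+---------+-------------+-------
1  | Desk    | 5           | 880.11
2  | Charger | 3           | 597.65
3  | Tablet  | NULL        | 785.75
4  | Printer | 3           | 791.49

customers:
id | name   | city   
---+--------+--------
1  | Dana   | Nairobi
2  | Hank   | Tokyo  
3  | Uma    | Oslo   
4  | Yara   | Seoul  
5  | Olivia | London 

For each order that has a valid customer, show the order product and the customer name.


INNER JOIN keeps only orders rows whose customer_id matches an id in customers. Walk through each order:
  - order 1 (Desk): customer_id=5 -> matches Olivia
  - order 2 (Charger): customer_id=3 -> matches Uma
  - order 3 (Tablet): customer_id=NULL, no match -> dropped
  - order 4 (Printer): customer_id=3 -> matches Uma
So 1 of 4 rows is dropped.

SQL:
SELECT a.product, b.name AS customer
FROM orders a
INNER JOIN customers b ON a.customer_id = b.id

Result:
product | customer
--------+---------
Desk    | Olivia  
Charger | Uma     
Printer | Uma     


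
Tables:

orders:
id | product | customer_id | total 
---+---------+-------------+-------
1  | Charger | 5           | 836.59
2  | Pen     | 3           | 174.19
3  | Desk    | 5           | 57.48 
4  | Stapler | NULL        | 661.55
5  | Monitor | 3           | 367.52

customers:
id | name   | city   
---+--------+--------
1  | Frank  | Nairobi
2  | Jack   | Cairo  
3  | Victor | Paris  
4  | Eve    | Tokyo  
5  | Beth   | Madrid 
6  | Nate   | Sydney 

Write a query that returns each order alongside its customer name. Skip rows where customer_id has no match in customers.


INNER JOIN keeps only orders rows whose customer_id matches an id in customers. Walk through each order:
  - order 1 (Charger): customer_id=5 -> matches Beth
  - order 2 (Pen): customer_id=3 -> matches Victor
  - order 3 (Desk): customer_id=5 -> matches Beth
  - order 4 (Stapler): customer_id=NULL, no match -> dropped
  - order 5 (Monitor): customer_id=3 -> matches Victor
So 1 of 5 rows is dropped.

SQL:
SELECT a.product, b.name AS customer
FROM orders a
INNER JOIN customers b ON a.customer_id = b.id

Result:
product | customer
--------+---------
Charger | Beth    
Pen     | Victor  
Desk    | Beth    
Monitor | Victor  


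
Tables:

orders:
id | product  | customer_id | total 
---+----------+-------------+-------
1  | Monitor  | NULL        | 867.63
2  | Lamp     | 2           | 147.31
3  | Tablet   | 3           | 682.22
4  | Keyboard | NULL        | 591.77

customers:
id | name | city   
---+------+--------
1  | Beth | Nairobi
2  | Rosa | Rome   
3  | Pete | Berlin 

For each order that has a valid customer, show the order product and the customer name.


INNER JOIN keeps only orders rows whose customer_id matches an id in customers. Walk through each order:
  - order 1 (Monitor): customer_id=NULL, no match -> dropped
  - order 2 (Lamp): customer_id=2 -> matches Rosa
  - order 3 (Tablet): customer_id=3 -> matches Pete
  - order 4 (Keyboard): customer_id=NULL, no match -> dropped
So 2 of 4 rows are dropped.

SQL:
SELECT a.product, b.name AS customer
FROM orders a
INNER JOIN customers b ON a.customer_id = b.id

Result:
product | customer
--------+---------
Lamp    | Rosa    
Tablet  | Pete    


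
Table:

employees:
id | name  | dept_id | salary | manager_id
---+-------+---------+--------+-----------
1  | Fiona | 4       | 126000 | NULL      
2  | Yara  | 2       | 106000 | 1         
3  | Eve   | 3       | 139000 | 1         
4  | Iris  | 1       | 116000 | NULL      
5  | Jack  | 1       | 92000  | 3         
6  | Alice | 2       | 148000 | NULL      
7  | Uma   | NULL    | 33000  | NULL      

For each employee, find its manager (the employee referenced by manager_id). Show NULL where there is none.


This is a self-join: employees is joined to a second copy of itself, matching each row's manager_id to another row's id. Use LEFT JOIN so rows with manager_id=NULL are kept.
  - employee 1 (Fiona): manager_id=NULL -> NULL
  - employee 2 (Yara): manager_id=1 -> Fiona
  - employee 3 (Eve): manager_id=1 -> Fiona
  - employee 4 (Iris): manager_id=NULL -> NULL
  - employee 5 (Jack): manager_id=3 -> Eve
  - employee 6 (Alice): manager_id=NULL -> NULL
  - employee 7 (Uma): manager_id=NULL -> NULL

SQL:
SELECT a.name AS item, b.name AS manager
FROM employees a
LEFT JOIN employees b ON a.manager_id = b.id

Result:
item  | manager
------+--------
Fiona | NULL   
Yara  | Fiona  
Eve   | Fiona  
Iris  | NULL   
Jack  | Eve    
Alice | NULL   
Uma   | NULL   


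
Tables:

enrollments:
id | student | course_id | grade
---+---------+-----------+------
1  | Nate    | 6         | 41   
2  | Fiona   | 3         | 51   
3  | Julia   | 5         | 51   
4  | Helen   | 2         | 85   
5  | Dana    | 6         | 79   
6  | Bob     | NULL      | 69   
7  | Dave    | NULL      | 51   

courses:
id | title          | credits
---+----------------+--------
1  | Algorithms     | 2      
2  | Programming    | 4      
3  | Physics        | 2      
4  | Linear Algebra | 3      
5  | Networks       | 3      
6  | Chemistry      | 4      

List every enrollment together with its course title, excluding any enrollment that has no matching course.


INNER JOIN keeps only enrollments rows whose course_id matches an id in courses. Walk through each enrollment:
  - enrollment 1 (Nate): course_id=6 -> matches Chemistry
  - enrollment 2 (Fiona): course_id=3 -> matches Physics
  - enrollment 3 (Julia): course_id=5 -> matches Networks
  - enrollment 4 (Helen): course_id=2 -> matches Programming
  - enrollment 5 (Dana): course_id=6 -> matches Chemistry
  - enrollment 6 (Bob): course_id=NULL, no match -> dropped
  - enrollment 7 (Dave): course_id=NULL, no match -> dropped
So 2 of 7 rows are dropped.

SQL:
SELECT a.student, b.title AS course
FROM enrollments a
INNER JOIN courses b ON a.course_id = b.id

Result:
student | course     
--------+------------
Nate    | Chemistry  
Fiona   | Physics    
Julia   | Networks   
Helen   | Programming
Dana    | Chemistry  


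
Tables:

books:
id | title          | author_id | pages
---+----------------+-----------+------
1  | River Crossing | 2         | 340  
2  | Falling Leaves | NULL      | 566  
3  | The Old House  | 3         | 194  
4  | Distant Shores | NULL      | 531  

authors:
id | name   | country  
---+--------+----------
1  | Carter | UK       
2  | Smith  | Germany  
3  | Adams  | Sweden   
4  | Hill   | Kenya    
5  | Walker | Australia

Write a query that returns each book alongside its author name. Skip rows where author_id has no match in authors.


INNER JOIN keeps only books rows whose author_id matches an id in authors. Walk through each book:
  - book 1 (River Crossing): author_id=2 -> matches Smith
  - book 2 (Falling Leaves): author_id=NULL, no match -> dropped
  - book 3 (The Old House): author_id=3 -> matches Adams
  - book 4 (Distant Shores): author_id=NULL, no match -> dropped
So 2 of 4 rows are dropped.

SQL:
SELECT a.title, b.name AS author
FROM books a
INNER JOIN authors b ON a.author_id = b.id

Result:
title          | author
---------------+-------
River Crossing | Smith 
The Old House  | Adams 


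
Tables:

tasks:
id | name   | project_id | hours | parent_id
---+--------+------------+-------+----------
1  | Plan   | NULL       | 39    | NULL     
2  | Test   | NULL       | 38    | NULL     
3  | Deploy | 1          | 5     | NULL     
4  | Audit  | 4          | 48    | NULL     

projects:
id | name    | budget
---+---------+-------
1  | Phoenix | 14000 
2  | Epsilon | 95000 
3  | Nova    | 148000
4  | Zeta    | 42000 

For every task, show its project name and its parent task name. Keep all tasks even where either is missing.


Two LEFT JOINs from the same base table tasks: one to projects via project_id, one to tasks itself via parent_id. Both are LEFT so every task is preserved.
Match against projects:
  - task 1 (Plan): project_id=NULL, no match -> kept with NULL
  - task 2 (Test): project_id=NULL, no match -> kept with NULL
  - task 3 (Deploy): project_id=1 -> matches Phoenix
  - task 4 (Audit): project_id=4 -> matches Zeta
Match against tasks (self):
  - task 1 (Plan): parent_id=NULL -> NULL
  - task 2 (Test): parent_id=NULL -> NULL
  - task 3 (Deploy): parent_id=NULL -> NULL
  - task 4 (Audit): parent_id=NULL -> NULL

SQL:
SELECT a.name, b.name AS project, c.name AS parent
FROM tasks a
LEFT JOIN projects b ON a.project_id = b.id
LEFT JOIN tasks c ON a.parent_id = c.id

Result:
name   | project | parent
-------+---------+-------
Plan   | NULL    | NULL  
Test   | NULL    | NULL  
Deploy | Phoenix | NULL  
Audit  | Zeta    | NULL  


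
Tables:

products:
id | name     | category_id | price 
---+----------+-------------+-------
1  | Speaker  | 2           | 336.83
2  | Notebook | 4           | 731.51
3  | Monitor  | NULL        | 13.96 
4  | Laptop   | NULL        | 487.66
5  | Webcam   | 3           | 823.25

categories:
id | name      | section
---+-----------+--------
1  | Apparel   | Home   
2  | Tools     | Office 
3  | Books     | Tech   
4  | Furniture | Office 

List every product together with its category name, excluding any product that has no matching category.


INNER JOIN keeps only products rows whose category_id matches an id in categories. Walk through each product:
  - product 1 (Speaker): category_id=2 -> matches Tools
  - product 2 (Notebook): category_id=4 -> matches Furniture
  - product 3 (Monitor): category_id=NULL, no match -> dropped
  - product 4 (Laptop): category_id=NULL, no match -> dropped
  - product 5 (Webcam): category_id=3 -> matches Books
So 2 of 5 rows are dropped.

SQL:
SELECT a.name, b.name AS category
FROM products a
INNER JOIN categories b ON a.category_id = b.id

Result:
name     | category 
---------+----------
Speaker  | Tools    
Notebook | Furniture
Webcam   | Books    


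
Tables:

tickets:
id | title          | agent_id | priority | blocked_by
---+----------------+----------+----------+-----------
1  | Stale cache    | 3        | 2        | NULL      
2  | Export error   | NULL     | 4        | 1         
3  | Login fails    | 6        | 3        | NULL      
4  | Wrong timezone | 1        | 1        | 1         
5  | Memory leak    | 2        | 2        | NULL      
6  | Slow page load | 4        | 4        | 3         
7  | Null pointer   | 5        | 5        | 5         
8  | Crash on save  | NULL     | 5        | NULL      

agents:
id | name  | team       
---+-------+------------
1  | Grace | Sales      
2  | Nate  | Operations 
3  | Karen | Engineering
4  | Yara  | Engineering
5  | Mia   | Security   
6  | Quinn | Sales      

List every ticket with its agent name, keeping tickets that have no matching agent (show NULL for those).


LEFT JOIN keeps every row from tickets (the left table); where agent_id has no match in agents, the agent columns become NULL. Walk through each ticket:
  - ticket 1 (Stale cache): agent_id=3 -> matches Karen
  - ticket 2 (Export error): agent_id=NULL, no match -> kept with NULL
  - ticket 3 (Login fails): agent_id=6 -> matches Quinn
  - ticket 4 (Wrong timezone): agent_id=1 -> matches Grace
  - ticket 5 (Memory leak): agent_id=2 -> matches Nate
  - ticket 6 (Slow page load): agent_id=4 -> matches Yara
  - ticket 7 (Null pointer): agent_id=5 -> matches Mia
  - ticket 8 (Crash on save): agent_id=NULL, no match -> kept with NULL
All 8 rows appear; 2 have NULL agent.

SQL:
SELECT a.title, b.name AS agent
FROM tickets a
LEFT JOIN agents b ON a.agent_id = b.id

Result:
title          | agent
---------------+------
Stale cache    | Karen
Export error   | NULL 
Login fails    | Quinn
Wrong timezone | Grace
Memory leak    | Nate 
Slow page load | Yara 
Null pointer   | Mia  
Crash on save  | NULL 


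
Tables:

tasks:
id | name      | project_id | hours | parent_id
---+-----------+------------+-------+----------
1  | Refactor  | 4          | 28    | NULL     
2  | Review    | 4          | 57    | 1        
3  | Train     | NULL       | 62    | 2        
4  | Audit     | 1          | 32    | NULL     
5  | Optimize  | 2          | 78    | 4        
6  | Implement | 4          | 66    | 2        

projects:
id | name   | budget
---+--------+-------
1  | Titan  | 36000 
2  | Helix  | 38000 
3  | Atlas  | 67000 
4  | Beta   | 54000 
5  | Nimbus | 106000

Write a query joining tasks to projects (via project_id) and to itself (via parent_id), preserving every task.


Two LEFT JOINs from the same base table tasks: one to projects via project_id, one to tasks itself via parent_id. Both are LEFT so every task is preserved.
Match against projects:
  - task 1 (Refactor): project_id=4 -> matches Beta
  - task 2 (Review): project_id=4 -> matches Beta
  - task 3 (Train): project_id=NULL, no match -> kept with NULL
  - task 4 (Audit): project_id=1 -> matches Titan
  - task 5 (Optimize): project_id=2 -> matches Helix
  - task 6 (Implement): project_id=4 -> matches Beta
Match against tasks (self):
  - task 1 (Refactor): parent_id=NULL -> NULL
  - task 2 (Review): parent_id=1 -> Refactor
  - task 3 (Train): parent_id=2 -> Review
  - task 4 (Audit): parent_id=NULL -> NULL
  - task 5 (Optimize): parent_id=4 -> Audit
  - task 6 (Implement): parent_id=2 -> Review

SQL:
SELECT a.name, b.name AS project, c.name AS parent
FROM tasks a
LEFT JOIN projects b ON a.project_id = b.id
LEFT JOIN tasks c ON a.parent_id = c.id

Result:
name      | project | parent  
----------+---------+---------
Refactor  | Beta    | NULL    
Review    | Beta    | Refactor
Train     | NULL    | Review  
Audit     | Titan   | NULL    
Optimize  | Helix   | Audit   
Implement | Beta    | Review  


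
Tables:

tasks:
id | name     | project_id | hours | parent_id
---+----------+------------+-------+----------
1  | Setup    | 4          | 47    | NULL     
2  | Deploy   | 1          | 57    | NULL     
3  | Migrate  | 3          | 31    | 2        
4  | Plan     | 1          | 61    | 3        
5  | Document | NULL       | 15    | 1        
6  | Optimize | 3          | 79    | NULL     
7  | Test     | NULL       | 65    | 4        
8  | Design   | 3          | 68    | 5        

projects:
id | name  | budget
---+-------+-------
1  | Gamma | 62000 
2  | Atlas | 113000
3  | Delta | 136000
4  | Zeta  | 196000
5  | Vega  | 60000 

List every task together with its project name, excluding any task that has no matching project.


INNER JOIN keeps only tasks rows whose project_id matches an id in projects. Walk through each task:
  - task 1 (Setup): project_id=4 -> matches Zeta
  - task 2 (Deploy): project_id=1 -> matches Gamma
  - task 3 (Migrate): project_id=3 -> matches Delta
  - task 4 (Plan): project_id=1 -> matches Gamma
  - task 5 (Document): project_id=NULL, no match -> dropped
  - task 6 (Optimize): project_id=3 -> matches Delta
  - task 7 (Test): project_id=NULL, no match -> dropped
  - task 8 (Design): project_id=3 -> matches Delta
So 2 of 8 rows are dropped.

SQL:
SELECT a.name, b.name AS project
FROM tasks a
INNER JOIN projects b ON a.project_id = b.id

Result:
name     | project
---------+--------
Setup    | Zeta   
Deploy   | Gamma  
Migrate  | Delta  
Plan     | Gamma  
Optimize | Delta  
Design   | Delta  


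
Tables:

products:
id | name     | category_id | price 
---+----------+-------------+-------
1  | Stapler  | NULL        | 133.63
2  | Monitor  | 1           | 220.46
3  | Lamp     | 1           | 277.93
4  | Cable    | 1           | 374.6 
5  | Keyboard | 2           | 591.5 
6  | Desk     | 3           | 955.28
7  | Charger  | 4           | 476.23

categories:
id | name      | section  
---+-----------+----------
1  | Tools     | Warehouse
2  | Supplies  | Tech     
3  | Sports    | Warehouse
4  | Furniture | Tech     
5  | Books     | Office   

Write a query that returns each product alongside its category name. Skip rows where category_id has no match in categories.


INNER JOIN keeps only products rows whose category_id matches an id in categories. Walk through each product:
  - product 1 (Stapler): category_id=NULL, no match -> dropped
  - product 2 (Monitor): category_id=1 -> matches Tools
  - product 3 (Lamp): category_id=1 -> matches Tools
  - product 4 (Cable): category_id=1 -> matches Tools
  - product 5 (Keyboard): category_id=2 -> matches Supplies
  - product 6 (Desk): category_id=3 -> matches Sports
  - product 7 (Charger): category_id=4 -> matches Furniture
So 1 of 7 rows is dropped.

SQL:
SELECT a.name, b.name AS category
FROM products a
INNER JOIN categories b ON a.category_id = b.id

Result:
name     | category 
---------+----------
Monitor  | Tools    
Lamp     | Tools    
Cable    | Tools    
Keyboard | Supplies 
Desk     | Sports   
Charger  | Furniture


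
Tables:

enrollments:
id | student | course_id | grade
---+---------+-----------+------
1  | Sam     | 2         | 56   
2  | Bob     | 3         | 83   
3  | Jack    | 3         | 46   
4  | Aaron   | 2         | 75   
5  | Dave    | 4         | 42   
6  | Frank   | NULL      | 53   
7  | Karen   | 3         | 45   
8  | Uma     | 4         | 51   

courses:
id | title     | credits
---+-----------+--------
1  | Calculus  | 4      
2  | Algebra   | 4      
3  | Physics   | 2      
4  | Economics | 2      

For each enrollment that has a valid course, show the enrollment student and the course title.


INNER JOIN keeps only enrollments rows whose course_id matches an id in courses. Walk through each enrollment:
  - enrollment 1 (Sam): course_id=2 -> matches Algebra
  - enrollment 2 (Bob): course_id=3 -> matches Physics
  - enrollment 3 (Jack): course_id=3 -> matches Physics
  - enrollment 4 (Aaron): course_id=2 -> matches Algebra
  - enrollment 5 (Dave): course_id=4 -> matches Economics
  - enrollment 6 (Frank): course_id=NULL, no match -> dropped
  - enrollment 7 (Karen): course_id=3 -> matches Physics
  - enrollment 8 (Uma): course_id=4 -> matches Economics
So 1 of 8 rows is dropped.

SQL:
SELECT a.student, b.title AS course
FROM enrollments a
INNER JOIN courses b ON a.course_id = b.id

Result:
student | course   
--------+----------
Sam     | Algebra  
Bob     | Physics  
Jack    | Physics  
Aaron   | Algebra  
Dave    | Economics
Karen   | Physics  
Uma     | Economics


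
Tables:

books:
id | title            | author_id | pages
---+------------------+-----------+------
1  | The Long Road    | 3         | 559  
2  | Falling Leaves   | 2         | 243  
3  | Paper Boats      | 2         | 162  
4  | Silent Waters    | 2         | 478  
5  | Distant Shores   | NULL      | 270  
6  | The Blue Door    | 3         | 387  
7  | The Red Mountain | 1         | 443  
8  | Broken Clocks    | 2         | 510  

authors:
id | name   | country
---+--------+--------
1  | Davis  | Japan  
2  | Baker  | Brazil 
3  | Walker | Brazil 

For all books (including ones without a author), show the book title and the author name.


LEFT JOIN keeps every row from books (the left table); where author_id has no match in authors, the author columns become NULL. Walk through each book:
  - book 1 (The Long Road): author_id=3 -> matches Walker
  - book 2 (Falling Leaves): author_id=2 -> matches Baker
  - book 3 (Paper Boats): author_id=2 -> matches Baker
  - book 4 (Silent Waters): author_id=2 -> matches Baker
  - book 5 (Distant Shores): author_id=NULL, no match -> kept with NULL
  - book 6 (The Blue Door): author_id=3 -> matches Walker
  - book 7 (The Red Mountain): author_id=1 -> matches Davis
  - book 8 (Broken Clocks): author_id=2 -> matches Baker
All 8 rows appear; 1 has NULL author.

SQL:
SELECT a.title, b.name AS author
FROM books a
LEFT JOIN authors b ON a.author_id = b.id

Result:
title            | author
-----------------+-------
The Long Road    | Walker
Falling Leaves   | Baker 
Paper Boats      | Baker 
Silent Waters    | Baker 
Distant Shores   | NULL  
The Blue Door    | Walker
The Red Mountain | Davis 
Broken Clocks    | Baker 


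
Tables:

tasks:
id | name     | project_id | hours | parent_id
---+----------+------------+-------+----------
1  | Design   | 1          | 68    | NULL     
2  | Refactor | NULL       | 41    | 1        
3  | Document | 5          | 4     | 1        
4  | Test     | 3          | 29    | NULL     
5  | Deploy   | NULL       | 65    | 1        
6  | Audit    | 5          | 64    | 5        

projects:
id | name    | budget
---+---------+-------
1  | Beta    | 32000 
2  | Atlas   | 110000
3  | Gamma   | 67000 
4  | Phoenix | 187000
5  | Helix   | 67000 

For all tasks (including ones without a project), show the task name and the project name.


LEFT JOIN keeps every row from tasks (the left table); where project_id has no match in projects, the project columns become NULL. Walk through each task:
  - task 1 (Design): project_id=1 -> matches Beta
  - task 2 (Refactor): project_id=NULL, no match -> kept with NULL
  - task 3 (Document): project_id=5 -> matches Helix
  - task 4 (Test): project_id=3 -> matches Gamma
  - task 5 (Deploy): project_id=NULL, no match -> kept with NULL
  - task 6 (Audit): project_id=5 -> matches Helix
All 6 rows appear; 2 have NULL project.

SQL:
SELECT a.name, b.name AS project
FROM tasks a
LEFT JOIN projects b ON a.project_id = b.id

Result:
name     | project
---------+--------
Design   | Beta   
Refactor | NULL   
Document | Helix  
Test     | Gamma  
Deploy   | NULL   
Audit    | Helix  


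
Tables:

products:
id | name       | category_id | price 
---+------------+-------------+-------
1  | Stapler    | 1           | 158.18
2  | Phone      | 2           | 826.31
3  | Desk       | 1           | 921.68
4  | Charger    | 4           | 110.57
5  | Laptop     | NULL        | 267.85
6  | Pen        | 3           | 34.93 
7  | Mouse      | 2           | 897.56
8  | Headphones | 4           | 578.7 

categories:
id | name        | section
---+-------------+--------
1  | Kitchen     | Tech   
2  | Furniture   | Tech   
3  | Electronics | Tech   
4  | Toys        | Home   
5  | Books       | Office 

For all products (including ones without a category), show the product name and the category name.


LEFT JOIN keeps every row from products (the left table); where category_id has no match in categories, the category columns become NULL. Walk through each product:
  - product 1 (Stapler): category_id=1 -> matches Kitchen
  - product 2 (Phone): category_id=2 -> matches Furniture
  - product 3 (Desk): category_id=1 -> matches Kitchen
  - product 4 (Charger): category_id=4 -> matches Toys
  - product 5 (Laptop): category_id=NULL, no match -> kept with NULL
  - product 6 (Pen): category_id=3 -> matches Electronics
  - product 7 (Mouse): category_id=2 -> matches Furniture
  - product 8 (Headphones): category_id=4 -> matches Toys
All 8 rows appear; 1 has NULL category.

SQL:
SELECT a.name, b.name AS category
FROM products a
LEFT JOIN categories b ON a.category_id = b.id

Result:
name       | category   
-----------+------------
Stapler    | Kitchen    
Phone      | Furniture  
Desk       | Kitchen    
Charger    | Toys       
Laptop     | NULL       
Pen        | Electronics
Mouse      | Furniture  
Headphones | Toys       


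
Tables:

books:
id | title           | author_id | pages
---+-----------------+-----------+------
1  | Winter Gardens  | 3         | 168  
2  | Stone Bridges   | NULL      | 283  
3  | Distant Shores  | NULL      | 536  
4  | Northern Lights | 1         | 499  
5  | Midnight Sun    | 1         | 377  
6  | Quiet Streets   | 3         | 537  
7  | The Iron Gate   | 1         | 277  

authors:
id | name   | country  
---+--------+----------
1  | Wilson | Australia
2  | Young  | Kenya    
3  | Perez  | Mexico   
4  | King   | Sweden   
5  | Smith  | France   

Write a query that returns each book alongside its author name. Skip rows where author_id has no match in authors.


INNER JOIN keeps only books rows whose author_id matches an id in authors. Walk through each book:
  - book 1 (Winter Gardens): author_id=3 -> matches Perez
  - book 2 (Stone Bridges): author_id=NULL, no match -> dropped
  - book 3 (Distant Shores): author_id=NULL, no match -> dropped
  - book 4 (Northern Lights): author_id=1 -> matches Wilson
  - book 5 (Midnight Sun): author_id=1 -> matches Wilson
  - book 6 (Quiet Streets): author_id=3 -> matches Perez
  - book 7 (The Iron Gate): author_id=1 -> matches Wilson
So 2 of 7 rows are dropped.

SQL:
SELECT a.title, b.name AS author
FROM books a
INNER JOIN authors b ON a.author_id = b.id

Result:
title           | author
----------------+-------
Winter Gardens  | Perez 
Northern Lights | Wilson
Midnight Sun    | Wilson
Quiet Streets   | Perez 
The Iron Gate   | Wilson


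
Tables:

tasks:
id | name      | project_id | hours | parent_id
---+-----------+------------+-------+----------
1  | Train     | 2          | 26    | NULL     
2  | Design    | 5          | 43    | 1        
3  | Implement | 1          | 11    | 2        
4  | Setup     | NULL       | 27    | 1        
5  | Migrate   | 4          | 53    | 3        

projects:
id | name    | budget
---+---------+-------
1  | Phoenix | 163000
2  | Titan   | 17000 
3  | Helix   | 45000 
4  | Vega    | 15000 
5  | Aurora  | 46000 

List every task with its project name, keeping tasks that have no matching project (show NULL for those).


LEFT JOIN keeps every row from tasks (the left table); where project_id has no match in projects, the project columns become NULL. Walk through each task:
  - task 1 (Train): project_id=2 -> matches Titan
  - task 2 (Design): project_id=5 -> matches Aurora
  - task 3 (Implement): project_id=1 -> matches Phoenix
  - task 4 (Setup): project_id=NULL, no match -> kept with NULL
  - task 5 (Migrate): project_id=4 -> matches Vega
All 5 rows appear; 1 has NULL project.

SQL:
SELECT a.name, b.name AS project
FROM tasks a
LEFT JOIN projects b ON a.project_id = b.id

Result:
name      | project
----------+--------
Train     | Titan  
Design    | Aurora 
Implement | Phoenix
Setup     | NULL   
Migrate   | Vega   


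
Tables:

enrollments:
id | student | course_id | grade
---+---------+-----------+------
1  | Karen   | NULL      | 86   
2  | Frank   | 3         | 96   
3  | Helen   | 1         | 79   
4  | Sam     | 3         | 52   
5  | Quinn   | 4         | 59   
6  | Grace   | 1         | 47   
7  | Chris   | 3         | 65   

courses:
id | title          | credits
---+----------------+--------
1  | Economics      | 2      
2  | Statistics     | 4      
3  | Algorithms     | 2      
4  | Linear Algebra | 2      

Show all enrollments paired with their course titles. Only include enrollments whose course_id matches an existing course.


INNER JOIN keeps only enrollments rows whose course_id matches an id in courses. Walk through each enrollment:
  - enrollment 1 (Karen): course_id=NULL, no match -> dropped
  - enrollment 2 (Frank): course_id=3 -> matches Algorithms
  - enrollment 3 (Helen): course_id=1 -> matches Economics
  - enrollment 4 (Sam): course_id=3 -> matches Algorithms
  - enrollment 5 (Quinn): course_id=4 -> matches Linear Algebra
  - enrollment 6 (Grace): course_id=1 -> matches Economics
  - enrollment 7 (Chris): course_id=3 -> matches Algorithms
So 1 of 7 rows is dropped.

SQL:
SELECT a.student, b.title AS course
FROM enrollments a
INNER JOIN courses b ON a.course_id = b.id

Result:
student | course        
--------+---------------
Frank   | Algorithms    
Helen   | Economics     
Sam     | Algorithms    
Quinn   | Linear Algebra
Grace   | Economics     
Chris   | Algorithms    


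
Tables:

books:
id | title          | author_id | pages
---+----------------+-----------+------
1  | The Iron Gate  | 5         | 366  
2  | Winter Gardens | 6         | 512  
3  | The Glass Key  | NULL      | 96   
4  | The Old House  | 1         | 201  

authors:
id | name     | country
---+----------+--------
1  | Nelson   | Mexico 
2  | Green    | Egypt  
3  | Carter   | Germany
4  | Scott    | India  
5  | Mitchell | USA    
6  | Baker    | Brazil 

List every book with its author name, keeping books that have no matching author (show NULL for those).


LEFT JOIN keeps every row from books (the left table); where author_id has no match in authors, the author columns become NULL. Walk through each book:
  - book 1 (The Iron Gate): author_id=5 -> matches Mitchell
  - book 2 (Winter Gardens): author_id=6 -> matches Baker
  - book 3 (The Glass Key): author_id=NULL, no match -> kept with NULL
  - book 4 (The Old House): author_id=1 -> matches Nelson
All 4 rows appear; 1 has NULL author.

SQL:
SELECT a.title, b.name AS author
FROM books a
LEFT JOIN authors b ON a.author_id = b.id

Result:
title          | author  
---------------+---------
The Iron Gate  | Mitchell
Winter Gardens | Baker   
The Glass Key  | NULL    
The Old House  | Nelson  


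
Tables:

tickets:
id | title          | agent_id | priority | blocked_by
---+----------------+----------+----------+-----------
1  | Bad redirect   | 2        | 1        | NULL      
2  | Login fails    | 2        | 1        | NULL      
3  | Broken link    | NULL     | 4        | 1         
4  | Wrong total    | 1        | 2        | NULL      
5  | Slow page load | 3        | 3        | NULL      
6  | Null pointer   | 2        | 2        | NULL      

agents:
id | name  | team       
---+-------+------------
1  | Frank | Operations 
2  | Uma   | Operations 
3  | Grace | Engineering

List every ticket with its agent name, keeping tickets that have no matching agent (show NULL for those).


LEFT JOIN keeps every row from tickets (the left table); where agent_id has no match in agents, the agent columns become NULL. Walk through each ticket:
  - ticket 1 (Bad redirect): agent_id=2 -> matches Uma
  - ticket 2 (Login fails): agent_id=2 -> matches Uma
  - ticket 3 (Broken link): agent_id=NULL, no match -> kept with NULL
  - ticket 4 (Wrong total): agent_id=1 -> matches Frank
  - ticket 5 (Slow page load): agent_id=3 -> matches Grace
  - ticket 6 (Null pointer): agent_id=2 -> matches Uma
All 6 rows appear; 1 has NULL agent.

SQL:
SELECT a.title, b.name AS agent
FROM tickets a
LEFT JOIN agents b ON a.agent_id = b.id

Result:
title          | agent
---------------+------
Bad redirect   | Uma  
Login fails    | Uma  
Broken link    | NULL 
Wrong total    | Frank
Slow page load | Grace
Null pointer   | Uma  
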